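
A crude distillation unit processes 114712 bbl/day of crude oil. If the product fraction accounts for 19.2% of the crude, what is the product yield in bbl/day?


Crude throughput = 114712 bbl/day
Fraction yield = 19.2%
yield = throughput * fraction / 100
yield = 114712 * 19.2 / 100 = 22024.704

22024.704 bbl/day


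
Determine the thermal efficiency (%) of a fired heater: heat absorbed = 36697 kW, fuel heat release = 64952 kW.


Furnace efficiency = Q_absorbed / Q_fuel * 100
= 36697 / 64952 * 100 = 56.50

56.50 %


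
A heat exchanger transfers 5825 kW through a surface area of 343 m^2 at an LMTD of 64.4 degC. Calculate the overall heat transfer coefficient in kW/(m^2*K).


From Q = U*A*LMTD, U = Q / (A * LMTD)
U = 5825 / (343 * 64.4) = 5825 / 22089.2 = 0.2637

0.2637 kW/(m^2*K)


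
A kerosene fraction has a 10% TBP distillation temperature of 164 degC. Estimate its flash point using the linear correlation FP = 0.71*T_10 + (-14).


FP = 0.71 * 164 + (-14) = 102.44

102.44 degC


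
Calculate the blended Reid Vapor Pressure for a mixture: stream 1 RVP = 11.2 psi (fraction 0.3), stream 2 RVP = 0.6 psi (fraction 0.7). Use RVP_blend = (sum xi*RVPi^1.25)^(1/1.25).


Chevron index: RVP_blend = (sum xi*RVPi^1.25)^(1/1.25)
RVP^1.25 terms: 0.3 * 11.2^1.25 + 0.7 * 0.6^1.25 = 6.51637
RVP_blend = 6.51637^(1/1.25) = 4.479

4.479 psi


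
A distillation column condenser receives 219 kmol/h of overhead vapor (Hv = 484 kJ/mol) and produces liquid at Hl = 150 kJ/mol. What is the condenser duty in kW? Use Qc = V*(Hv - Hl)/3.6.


Qc = 219 * (484 - 150) / 3.6 = 219 * 334 / 3.6 = 20320

20320 kW


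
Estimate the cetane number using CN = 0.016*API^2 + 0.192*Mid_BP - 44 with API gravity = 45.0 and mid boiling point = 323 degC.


CN = 0.016 * 45.0^2 + 0.192 * 323 - 44
CN = 32.4 + 62.016 - 44 = 50.416

50.416


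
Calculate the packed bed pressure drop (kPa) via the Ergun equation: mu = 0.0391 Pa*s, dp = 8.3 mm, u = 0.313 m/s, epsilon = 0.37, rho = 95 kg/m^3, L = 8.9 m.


dp = 8.3 mm = 0.0083 m
Viscous term = 150*0.0391*0.313*(1-0.37)^2 / (0.0083^2*0.37^3) = 208801
Inertial term = 1.75*95*0.313^2*(1-0.37) / (0.0083*0.37^3) = 24406.6
dP/L = 208801 + 24406.6 = 233208 Pa/m
dP = 233208 * 8.9 / 1000 = 2076 kPa

2076 kPa


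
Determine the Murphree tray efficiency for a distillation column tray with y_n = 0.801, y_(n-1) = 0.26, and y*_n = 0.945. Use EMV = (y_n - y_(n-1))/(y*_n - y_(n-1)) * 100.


Murphree vapor efficiency: EMV = (y_n - y_(n-1)) / (y*_n - y_(n-1)) * 100
EMV = (0.801 - 0.26) / (0.945 - 0.26) * 100 = 0.541 / 0.685 * 100 = 78.98

78.98 %


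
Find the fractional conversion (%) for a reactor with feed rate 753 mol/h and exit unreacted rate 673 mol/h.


X = (F_in - F_out) / F_in * 100
Moles reacted = 753 - 673 = 80
X = 80 / 753 * 100
= 0.1062 * 100
= 10.62 %

10.62 %


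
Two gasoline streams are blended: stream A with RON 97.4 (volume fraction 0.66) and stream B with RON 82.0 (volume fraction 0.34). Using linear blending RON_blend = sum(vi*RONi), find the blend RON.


Linear blending: RON_blend = sum(vi * RONi)
Contribution 1: 0.66 * 97.4 = 64.284
Contribution 2: 0.34 * 82.0 = 27.88
RON_blend = 64.284 + 27.88 = 92.164

92.164


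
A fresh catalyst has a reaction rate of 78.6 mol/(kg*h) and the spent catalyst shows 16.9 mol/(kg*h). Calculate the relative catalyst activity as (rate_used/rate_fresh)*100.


Activity (%) = (rate_used / rate_fresh) * 100
rate_used = 16.9, rate_fresh = 78.6
= (16.9 / 78.6) * 100
= 0.2150 * 100 = 21.50

21.50 %


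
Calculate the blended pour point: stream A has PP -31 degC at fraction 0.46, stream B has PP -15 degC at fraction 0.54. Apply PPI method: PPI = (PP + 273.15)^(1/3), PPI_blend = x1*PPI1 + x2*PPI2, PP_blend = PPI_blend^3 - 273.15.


PPI_1 = (-31 + 273.15)^(1/3) = 6.232967
PPI_2 = (-15 + 273.15)^(1/3) = 6.36733
PPI_blend = 0.46 * 6.232967 + 0.54 * 6.36733 = 6.305523
PP_blend = 6.305523^3 - 273.15 = 250.7052 - 273.15 = -22.44

-22.44 degC


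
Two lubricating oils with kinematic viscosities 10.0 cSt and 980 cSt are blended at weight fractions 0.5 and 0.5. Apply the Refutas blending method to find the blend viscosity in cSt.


Refutas method: VBN_i = 14.534*ln(ln(visc_i + 0.8)) + 10.975, blended linearly by mass fraction; since VBN is linear in VBI_i = ln(ln(visc_i + 0.8)) and the fractions sum to 1, blend VBI directly: visc = exp(exp(VBI_blend)) - 0.8
VBI_1 = ln(ln(10.0 + 0.8)) = 0.86691
VBI_2 = ln(ln(980 + 0.8)) = 1.92983
VBI_blend = 0.5 * 0.86691 + 0.5 * 1.92983 = 1.39837
visc_blend = exp(exp(1.39837)) - 0.8 = 56.52

56.52 cSt


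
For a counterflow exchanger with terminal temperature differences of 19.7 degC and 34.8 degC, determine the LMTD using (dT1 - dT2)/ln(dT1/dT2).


LMTD = (dT1 - dT2) / ln(dT1/dT2)
= (19.7 - 34.8) / ln(19.7 / 34.8) = -15.1 / -0.568999 = 26.54

26.54 degC


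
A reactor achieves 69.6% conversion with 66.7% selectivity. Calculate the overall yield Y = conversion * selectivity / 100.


Overall yield = conversion (%) * selectivity (%) / 100
Conversion = 69.6%, Selectivity = 66.7%
Y = 69.6 * 66.7 / 100
= 46.4232 %

46.4232 %


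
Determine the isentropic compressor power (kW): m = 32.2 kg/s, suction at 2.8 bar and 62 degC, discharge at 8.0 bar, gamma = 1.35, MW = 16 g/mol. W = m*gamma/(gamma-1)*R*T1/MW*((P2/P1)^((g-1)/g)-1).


Isentropic work: W = m*(gamma/(gamma-1))*(R*T1/MW)*((P2/P1)^((gamma-1)/gamma) - 1)
T1 = 62 + 273.15 = 335.15 K
Pressure ratio = 8.0 / 2.8 = 2.85714
Exponent = (1.35 - 1)/1.35 = 0.259259
(P2/P1)^exp - 1 = 2.85714^0.259259 - 1 = 0.312817
W = 32.2 * 1.35 / 0.35 * 8.314 * 335.15 / 16 * 0.312817 = 6766

6766 kW


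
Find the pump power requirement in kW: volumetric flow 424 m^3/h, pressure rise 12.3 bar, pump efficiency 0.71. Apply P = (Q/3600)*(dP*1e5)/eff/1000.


Q = 424 / 3600 = 0.117778 m^3/s
P = 0.117778 * (12.3 * 1e5) / 0.71 / 1000 = 204.0

204.0 kW


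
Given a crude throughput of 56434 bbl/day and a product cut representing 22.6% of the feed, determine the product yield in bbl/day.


Crude throughput = 56434 bbl/day
Fraction yield = 22.6%
yield = throughput * fraction / 100
yield = 56434 * 22.6 / 100 = 12754.084

12754.084 bbl/day


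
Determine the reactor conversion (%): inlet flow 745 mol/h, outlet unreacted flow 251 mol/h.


X = (F_in - F_out) / F_in * 100
Moles reacted = 745 - 251 = 494
X = 494 / 745 * 100
= 0.6631 * 100
= 66.31 %

66.31 %


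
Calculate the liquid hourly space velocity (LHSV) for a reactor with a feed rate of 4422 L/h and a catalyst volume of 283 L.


LHSV = volumetric feed rate / catalyst volume
= 4422 L/h / 283 L
= 15.63 h^-1

15.63 h^-1


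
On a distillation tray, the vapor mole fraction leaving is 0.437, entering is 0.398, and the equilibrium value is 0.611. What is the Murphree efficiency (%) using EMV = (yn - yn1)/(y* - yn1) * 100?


Murphree vapor efficiency: EMV = (y_n - y_(n-1)) / (y*_n - y_(n-1)) * 100
EMV = (0.437 - 0.398) / (0.611 - 0.398) * 100 = 0.039 / 0.213 * 100 = 18.31

18.31 %


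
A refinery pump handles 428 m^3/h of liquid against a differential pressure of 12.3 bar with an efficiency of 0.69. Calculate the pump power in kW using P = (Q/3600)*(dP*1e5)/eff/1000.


Q = 428 / 3600 = 0.118889 m^3/s
P = 0.118889 * (12.3 * 1e5) / 0.69 / 1000 = 211.9

211.9 kW


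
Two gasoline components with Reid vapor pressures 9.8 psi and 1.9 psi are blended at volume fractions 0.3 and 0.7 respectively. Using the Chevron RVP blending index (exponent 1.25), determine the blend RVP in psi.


Chevron index: RVP_blend = (sum xi*RVPi^1.25)^(1/1.25)
RVP^1.25 terms: 0.3 * 9.8^1.25 + 0.7 * 1.9^1.25 = 6.7633
RVP_blend = 6.7633^(1/1.25) = 4.615

4.615 psi


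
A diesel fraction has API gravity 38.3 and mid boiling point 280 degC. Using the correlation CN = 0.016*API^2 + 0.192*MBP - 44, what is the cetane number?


CN = 0.016 * 38.3^2 + 0.192 * 280 - 44
CN = 23.47024 + 53.76 - 44 = 33.23024

33.23024


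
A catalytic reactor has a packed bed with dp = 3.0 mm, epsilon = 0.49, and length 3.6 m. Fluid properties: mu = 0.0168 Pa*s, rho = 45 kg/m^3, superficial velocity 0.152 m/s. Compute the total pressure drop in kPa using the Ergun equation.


dp = 3.0 mm = 0.003 m
Viscous term = 150*0.0168*0.152*(1-0.49)^2 / (0.003^2*0.49^3) = 94092.2
Inertial term = 1.75*45*0.152^2*(1-0.49) / (0.003*0.49^3) = 2629.05
dP/L = 94092.2 + 2629.05 = 96721.2 Pa/m
dP = 96721.2 * 3.6 / 1000 = 348.2 kPa

348.2 kPa


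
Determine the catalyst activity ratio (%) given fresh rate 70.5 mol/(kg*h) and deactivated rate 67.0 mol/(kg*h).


Activity (%) = (rate_used / rate_fresh) * 100
rate_used = 67.0, rate_fresh = 70.5
= (67.0 / 70.5) * 100
= 0.9504 * 100 = 95.04

95.04 %


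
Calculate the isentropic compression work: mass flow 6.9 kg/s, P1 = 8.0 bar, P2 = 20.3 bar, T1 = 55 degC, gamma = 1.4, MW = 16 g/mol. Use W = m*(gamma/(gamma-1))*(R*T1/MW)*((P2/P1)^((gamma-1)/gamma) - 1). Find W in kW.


Isentropic work: W = m*(gamma/(gamma-1))*(R*T1/MW)*((P2/P1)^((gamma-1)/gamma) - 1)
T1 = 55 + 273.15 = 328.15 K
Pressure ratio = 20.3 / 8.0 = 2.5375
Exponent = (1.4 - 1)/1.4 = 0.285714
(P2/P1)^exp - 1 = 2.5375^0.285714 - 1 = 0.304802
W = 6.9 * 1.4 / 0.4 * 8.314 * 328.15 / 16 * 0.304802 = 1255

1255 kW


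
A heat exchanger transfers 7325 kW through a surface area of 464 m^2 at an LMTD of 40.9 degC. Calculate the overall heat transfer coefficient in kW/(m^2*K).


From Q = U*A*LMTD, U = Q / (A * LMTD)
U = 7325 / (464 * 40.9) = 7325 / 18977.6 = 0.3860

0.3860 kW/(m^2*K)


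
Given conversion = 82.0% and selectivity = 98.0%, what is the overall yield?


Overall yield = conversion (%) * selectivity (%) / 100
Conversion = 82.0%, Selectivity = 98.0%
Y = 82.0 * 98.0 / 100
= 80.36 %

80.36 %


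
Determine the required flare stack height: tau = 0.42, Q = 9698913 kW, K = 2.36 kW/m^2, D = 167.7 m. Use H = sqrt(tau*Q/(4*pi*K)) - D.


tau*Q/(4*pi*K) = 0.42 * 9698913 / (4 * pi * 2.36) = 137357
sqrt(137357) = 370.617
H = 370.617 - 167.7 = 202.9

202.9 m


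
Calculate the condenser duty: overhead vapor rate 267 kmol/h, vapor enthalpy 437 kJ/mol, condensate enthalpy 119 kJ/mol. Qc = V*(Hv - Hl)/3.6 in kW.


Qc = 267 * (437 - 119) / 3.6 = 267 * 318 / 3.6 = 23580

23580 kW


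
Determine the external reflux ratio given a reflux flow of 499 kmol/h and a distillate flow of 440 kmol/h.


Reflux ratio definition: R = L / D (liquid returned / distillate withdrawn)
L = 499 kmol/h, D = 440 kmol/h
R = 499 / 440 = 1.134

1.134


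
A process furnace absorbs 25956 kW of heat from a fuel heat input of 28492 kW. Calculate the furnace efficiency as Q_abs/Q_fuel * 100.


Furnace efficiency = Q_absorbed / Q_fuel * 100
= 25956 / 28492 * 100 = 91.10

91.10 %


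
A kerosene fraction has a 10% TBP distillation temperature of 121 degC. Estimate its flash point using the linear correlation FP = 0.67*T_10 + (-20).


FP = 0.67 * 121 + (-20) = 61.07

61.07 degC


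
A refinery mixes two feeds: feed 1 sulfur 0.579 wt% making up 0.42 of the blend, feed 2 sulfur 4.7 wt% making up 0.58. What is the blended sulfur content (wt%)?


Linear sulfur blending: S_blend = x1*S1 + x2*S2
Contribution 1: 0.42 * 0.579 = 0.24318 wt%
Contribution 2: 0.58 * 4.7 = 2.726 wt%
S_blend = 0.24318 + 2.726 = 2.96918

2.96918 wt%


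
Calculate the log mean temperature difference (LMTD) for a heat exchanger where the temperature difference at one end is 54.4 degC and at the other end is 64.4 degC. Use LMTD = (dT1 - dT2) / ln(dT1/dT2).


LMTD = (dT1 - dT2) / ln(dT1/dT2)
= (54.4 - 64.4) / ln(54.4 / 64.4) = -10 / -0.168749 = 59.26

59.26 degC


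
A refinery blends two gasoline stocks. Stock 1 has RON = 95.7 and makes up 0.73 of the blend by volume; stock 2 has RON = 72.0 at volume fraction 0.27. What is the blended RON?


Linear blending: RON_blend = sum(vi * RONi)
Contribution 1: 0.73 * 95.7 = 69.861
Contribution 2: 0.27 * 72.0 = 19.44
RON_blend = 69.861 + 19.44 = 89.301

89.301


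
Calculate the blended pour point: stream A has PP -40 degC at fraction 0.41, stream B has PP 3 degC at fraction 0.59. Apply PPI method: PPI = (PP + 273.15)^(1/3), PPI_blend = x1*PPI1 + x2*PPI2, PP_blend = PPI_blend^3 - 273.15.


PPI_1 = (-40 + 273.15)^(1/3) = 6.15477
PPI_2 = (3 + 273.15)^(1/3) = 6.512009
PPI_blend = 0.41 * 6.15477 + 0.59 * 6.512009 = 6.365541
PP_blend = 6.365541^3 - 273.15 = 257.9324 - 273.15 = -15.22

-15.22 degC


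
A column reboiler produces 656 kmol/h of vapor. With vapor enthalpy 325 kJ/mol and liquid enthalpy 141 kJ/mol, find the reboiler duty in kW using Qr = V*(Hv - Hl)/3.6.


Qr = 656 * (325 - 141) / 3.6 = 656 * 184 / 3.6 = 33530

33530 kW


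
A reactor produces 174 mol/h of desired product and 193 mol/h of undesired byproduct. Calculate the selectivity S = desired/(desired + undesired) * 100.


Selectivity = desired / (desired + undesired) * 100
Total products = 174 + 193 = 367 mol/h
S = 174 / 367 * 100
= 0.4741 * 100
= 47.41 %

47.41 %


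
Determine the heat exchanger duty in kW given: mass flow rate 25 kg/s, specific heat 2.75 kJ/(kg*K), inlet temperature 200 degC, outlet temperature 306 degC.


Q = m_dot * cp * delta_T
delta_T = 306 - 200 = 106 K
Q = 25 * 2.75 * 106
= 68.75 * 106
= 7287.5 kW

7287.5 kW


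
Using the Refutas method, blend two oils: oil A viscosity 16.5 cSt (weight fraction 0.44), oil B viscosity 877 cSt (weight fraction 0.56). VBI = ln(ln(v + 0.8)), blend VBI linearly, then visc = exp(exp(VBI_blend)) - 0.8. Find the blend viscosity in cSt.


Refutas method: VBN_i = 14.534*ln(ln(visc_i + 0.8)) + 10.975, blended linearly by mass fraction; since VBN is linear in VBI_i = ln(ln(visc_i + 0.8)) and the fractions sum to 1, blend VBI directly: visc = exp(exp(VBI_blend)) - 0.8
VBI_1 = ln(ln(16.5 + 0.8)) = 1.04757
VBI_2 = ln(ln(877 + 0.8)) = 1.9136
VBI_blend = 0.44 * 1.04757 + 0.56 * 1.9136 = 1.53255
visc_blend = exp(exp(1.53255)) - 0.8 = 101.7

101.7 cSt


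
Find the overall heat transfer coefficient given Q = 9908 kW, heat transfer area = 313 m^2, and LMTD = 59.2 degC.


From Q = U*A*LMTD, U = Q / (A * LMTD)
U = 9908 / (313 * 59.2) = 9908 / 18529.6 = 0.5347

0.5347 kW/(m^2*K)


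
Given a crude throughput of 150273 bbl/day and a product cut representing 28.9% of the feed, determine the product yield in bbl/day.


Crude throughput = 150273 bbl/day
Fraction yield = 28.9%
yield = throughput * fraction / 100
yield = 150273 * 28.9 / 100 = 43428.897

43428.897 bbl/day


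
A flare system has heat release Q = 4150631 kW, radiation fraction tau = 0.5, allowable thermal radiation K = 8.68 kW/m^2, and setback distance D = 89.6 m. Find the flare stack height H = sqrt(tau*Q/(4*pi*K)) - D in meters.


tau*Q/(4*pi*K) = 0.5 * 4150631 / (4 * pi * 8.68) = 19026.3
sqrt(19026.3) = 137.936
H = 137.936 - 89.6 = 48.34

48.34 m


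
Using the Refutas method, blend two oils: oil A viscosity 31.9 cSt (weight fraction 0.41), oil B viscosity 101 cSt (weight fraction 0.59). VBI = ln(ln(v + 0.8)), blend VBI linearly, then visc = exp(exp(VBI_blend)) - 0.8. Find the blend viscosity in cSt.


Refutas method: VBN_i = 14.534*ln(ln(visc_i + 0.8)) + 10.975, blended linearly by mass fraction; since VBN is linear in VBI_i = ln(ln(visc_i + 0.8)) and the fractions sum to 1, blend VBI directly: visc = exp(exp(VBI_blend)) - 0.8
VBI_1 = ln(ln(31.9 + 0.8)) = 1.24915
VBI_2 = ln(ln(101 + 0.8)) = 1.53105
VBI_blend = 0.41 * 1.24915 + 0.59 * 1.53105 = 1.41547
visc_blend = exp(exp(1.41547)) - 0.8 = 60.66

60.66 cSt


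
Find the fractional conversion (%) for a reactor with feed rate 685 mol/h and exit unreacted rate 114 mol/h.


X = (F_in - F_out) / F_in * 100
Moles reacted = 685 - 114 = 571
X = 571 / 685 * 100
= 0.8336 * 100
= 83.36 %

83.36 %


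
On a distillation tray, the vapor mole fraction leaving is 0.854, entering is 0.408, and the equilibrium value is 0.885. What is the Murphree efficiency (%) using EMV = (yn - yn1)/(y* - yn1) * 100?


Murphree vapor efficiency: EMV = (y_n - y_(n-1)) / (y*_n - y_(n-1)) * 100
EMV = (0.854 - 0.408) / (0.885 - 0.408) * 100 = 0.446 / 0.477 * 100 = 93.50

93.50 %


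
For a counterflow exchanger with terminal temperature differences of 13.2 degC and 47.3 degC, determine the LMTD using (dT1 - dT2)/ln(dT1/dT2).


LMTD = (dT1 - dT2) / ln(dT1/dT2)
= (13.2 - 47.3) / ln(13.2 / 47.3) = -34.1 / -1.27629 = 26.72

26.72 degC


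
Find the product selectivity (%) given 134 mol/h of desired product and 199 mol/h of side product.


Selectivity = desired / (desired + undesired) * 100
Total products = 134 + 199 = 333 mol/h
S = 134 / 333 * 100
= 0.4024 * 100
= 40.24 %

40.24 %


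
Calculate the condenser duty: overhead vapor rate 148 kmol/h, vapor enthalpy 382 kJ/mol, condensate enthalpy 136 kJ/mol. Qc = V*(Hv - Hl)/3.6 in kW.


Qc = 148 * (382 - 136) / 3.6 = 148 * 246 / 3.6 = 10110

10110 kW


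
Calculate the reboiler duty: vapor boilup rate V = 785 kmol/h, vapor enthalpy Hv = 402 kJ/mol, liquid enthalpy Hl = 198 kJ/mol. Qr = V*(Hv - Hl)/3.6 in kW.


Qr = 785 * (402 - 198) / 3.6 = 785 * 204 / 3.6 = 44480

44480 kW


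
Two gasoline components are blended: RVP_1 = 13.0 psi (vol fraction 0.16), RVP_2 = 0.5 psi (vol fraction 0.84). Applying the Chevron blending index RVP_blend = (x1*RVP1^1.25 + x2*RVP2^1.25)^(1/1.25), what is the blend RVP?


Chevron index: RVP_blend = (sum xi*RVPi^1.25)^(1/1.25)
RVP^1.25 terms: 0.16 * 13.0^1.25 + 0.84 * 0.5^1.25 = 4.30274
RVP_blend = 4.30274^(1/1.25) = 3.214

3.214 psi


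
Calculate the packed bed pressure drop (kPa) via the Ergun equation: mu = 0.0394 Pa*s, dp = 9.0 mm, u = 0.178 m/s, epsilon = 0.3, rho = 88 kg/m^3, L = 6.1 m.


dp = 9.0 mm = 0.009 m
Viscous term = 150*0.0394*0.178*(1-0.3)^2 / (0.009^2*0.3^3) = 235697
Inertial term = 1.75*88*0.178^2*(1-0.3) / (0.009*0.3^3) = 14055.7
dP/L = 235697 + 14055.7 = 249753 Pa/m
dP = 249753 * 6.1 / 1000 = 1523 kPa

1523 kPa


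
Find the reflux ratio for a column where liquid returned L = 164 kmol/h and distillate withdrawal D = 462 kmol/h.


Reflux ratio definition: R = L / D (liquid returned / distillate withdrawn)
L = 164 kmol/h, D = 462 kmol/h
R = 164 / 462 = 0.3550

0.3550


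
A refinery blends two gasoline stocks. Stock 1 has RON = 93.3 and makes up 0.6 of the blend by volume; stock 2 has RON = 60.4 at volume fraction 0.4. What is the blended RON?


Linear blending: RON_blend = sum(vi * RONi)
Contribution 1: 0.6 * 93.3 = 55.98
Contribution 2: 0.4 * 60.4 = 24.16
RON_blend = 55.98 + 24.16 = 80.14

80.14


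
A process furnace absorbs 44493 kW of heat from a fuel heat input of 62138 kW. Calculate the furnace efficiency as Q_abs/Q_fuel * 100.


Furnace efficiency = Q_absorbed / Q_fuel * 100
= 44493 / 62138 * 100 = 71.60

71.60 %


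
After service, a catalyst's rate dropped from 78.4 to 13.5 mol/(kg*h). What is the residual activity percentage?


Activity (%) = (rate_used / rate_fresh) * 100
rate_used = 13.5, rate_fresh = 78.4
= (13.5 / 78.4) * 100
= 0.1722 * 100 = 17.22

17.22 %


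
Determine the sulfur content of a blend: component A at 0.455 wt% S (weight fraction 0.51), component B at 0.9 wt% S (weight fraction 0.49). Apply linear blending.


Linear sulfur blending: S_blend = x1*S1 + x2*S2
Contribution 1: 0.51 * 0.455 = 0.23205 wt%
Contribution 2: 0.49 * 0.9 = 0.441 wt%
S_blend = 0.23205 + 0.441 = 0.67305

0.67305 wt%


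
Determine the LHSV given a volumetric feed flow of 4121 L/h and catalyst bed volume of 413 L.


LHSV = volumetric feed rate / catalyst volume
= 4121 L/h / 413 L
= 9.978 h^-1

9.978 h^-1


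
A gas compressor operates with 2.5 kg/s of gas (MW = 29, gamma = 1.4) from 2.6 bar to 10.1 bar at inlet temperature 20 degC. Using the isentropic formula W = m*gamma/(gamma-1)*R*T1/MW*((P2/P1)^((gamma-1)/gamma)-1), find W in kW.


Isentropic work: W = m*(gamma/(gamma-1))*(R*T1/MW)*((P2/P1)^((gamma-1)/gamma) - 1)
T1 = 20 + 273.15 = 293.15 K
Pressure ratio = 10.1 / 2.6 = 3.88462
Exponent = (1.4 - 1)/1.4 = 0.285714
(P2/P1)^exp - 1 = 3.88462^0.285714 - 1 = 0.473619
W = 2.5 * 1.4 / 0.4 * 8.314 * 293.15 / 29 * 0.473619 = 348.3

348.3 kW


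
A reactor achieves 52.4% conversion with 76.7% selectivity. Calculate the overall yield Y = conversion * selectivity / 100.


Overall yield = conversion (%) * selectivity (%) / 100
Conversion = 52.4%, Selectivity = 76.7%
Y = 52.4 * 76.7 / 100
= 40.1908 %

40.1908 %


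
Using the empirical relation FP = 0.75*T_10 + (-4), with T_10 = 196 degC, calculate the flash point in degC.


FP = 0.75 * 196 + (-4) = 143

143 degC


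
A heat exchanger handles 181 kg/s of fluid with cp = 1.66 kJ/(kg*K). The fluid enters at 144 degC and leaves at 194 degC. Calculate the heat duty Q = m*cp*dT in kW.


Q = m_dot * cp * delta_T
delta_T = 194 - 144 = 50 K
Q = 181 * 1.66 * 50
= 300.46 * 50
= 15023 kW

15023 kW


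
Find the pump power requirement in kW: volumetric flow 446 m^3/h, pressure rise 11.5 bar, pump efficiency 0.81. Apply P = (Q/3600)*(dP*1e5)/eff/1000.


Q = 446 / 3600 = 0.123889 m^3/s
P = 0.123889 * (11.5 * 1e5) / 0.81 / 1000 = 175.9

175.9 kW


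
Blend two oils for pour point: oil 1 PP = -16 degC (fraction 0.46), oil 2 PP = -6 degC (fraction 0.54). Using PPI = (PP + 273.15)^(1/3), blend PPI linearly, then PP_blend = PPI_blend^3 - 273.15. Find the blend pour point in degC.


PPI_1 = (-16 + 273.15)^(1/3) = 6.359098
PPI_2 = (-6 + 273.15)^(1/3) = 6.440482
PPI_blend = 0.46 * 6.359098 + 0.54 * 6.440482 = 6.403045
PP_blend = 6.403045^3 - 273.15 = 262.5183 - 273.15 = -10.63

-10.63 degC


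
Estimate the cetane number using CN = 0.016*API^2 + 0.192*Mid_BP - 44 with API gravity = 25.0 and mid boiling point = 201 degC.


CN = 0.016 * 25.0^2 + 0.192 * 201 - 44
CN = 10 + 38.592 - 44 = 4.592

4.592


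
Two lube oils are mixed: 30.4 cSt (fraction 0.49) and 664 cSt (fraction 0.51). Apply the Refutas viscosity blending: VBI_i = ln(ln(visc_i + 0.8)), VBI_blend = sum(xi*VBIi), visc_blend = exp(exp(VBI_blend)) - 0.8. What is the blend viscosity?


Refutas method: VBN_i = 14.534*ln(ln(visc_i + 0.8)) + 10.975, blended linearly by mass fraction; since VBN is linear in VBI_i = ln(ln(visc_i + 0.8)) and the fractions sum to 1, blend VBI directly: visc = exp(exp(VBI_blend)) - 0.8
VBI_1 = ln(ln(30.4 + 0.8)) = 1.23559
VBI_2 = ln(ln(664 + 0.8)) = 1.87172
VBI_blend = 0.49 * 1.23559 + 0.51 * 1.87172 = 1.56002
visc_blend = exp(exp(1.56002)) - 0.8 = 115.8

115.8 cSt


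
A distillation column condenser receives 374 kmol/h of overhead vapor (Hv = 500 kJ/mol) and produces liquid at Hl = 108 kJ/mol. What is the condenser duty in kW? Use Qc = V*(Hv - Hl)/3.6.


Qc = 374 * (500 - 108) / 3.6 = 374 * 392 / 3.6 = 40720

40720 kW


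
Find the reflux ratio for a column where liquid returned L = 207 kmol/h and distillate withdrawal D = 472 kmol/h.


Reflux ratio definition: R = L / D (liquid returned / distillate withdrawn)
L = 207 kmol/h, D = 472 kmol/h
R = 207 / 472 = 0.4386

0.4386


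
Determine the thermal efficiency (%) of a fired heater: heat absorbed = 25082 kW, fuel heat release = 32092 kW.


Furnace efficiency = Q_absorbed / Q_fuel * 100
= 25082 / 32092 * 100 = 78.16

78.16 %


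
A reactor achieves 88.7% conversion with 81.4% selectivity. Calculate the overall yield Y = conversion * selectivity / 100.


Overall yield = conversion (%) * selectivity (%) / 100
Conversion = 88.7%, Selectivity = 81.4%
Y = 88.7 * 81.4 / 100
= 72.2018 %

72.2018 %


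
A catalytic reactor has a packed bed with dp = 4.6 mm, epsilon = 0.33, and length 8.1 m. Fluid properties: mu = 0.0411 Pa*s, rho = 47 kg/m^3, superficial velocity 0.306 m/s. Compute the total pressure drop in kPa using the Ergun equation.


dp = 4.6 mm = 0.0046 m
Viscous term = 150*0.0411*0.306*(1-0.33)^2 / (0.0046^2*0.33^3) = 1113640
Inertial term = 1.75*47*0.306^2*(1-0.33) / (0.0046*0.33^3) = 31214.3
dP/L = 1113640 + 31214.3 = 1144850 Pa/m
dP = 1144850 * 8.1 / 1000 = 9273 kPa

9273 kPa


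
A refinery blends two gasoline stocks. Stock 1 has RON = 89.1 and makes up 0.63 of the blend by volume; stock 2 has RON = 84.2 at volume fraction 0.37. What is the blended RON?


Linear blending: RON_blend = sum(vi * RONi)
Contribution 1: 0.63 * 89.1 = 56.133
Contribution 2: 0.37 * 84.2 = 31.154
RON_blend = 56.133 + 31.154 = 87.287

87.287


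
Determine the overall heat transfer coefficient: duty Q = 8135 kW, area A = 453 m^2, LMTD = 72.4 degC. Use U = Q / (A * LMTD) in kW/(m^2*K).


From Q = U*A*LMTD, U = Q / (A * LMTD)
U = 8135 / (453 * 72.4) = 8135 / 32797.2 = 0.2480

0.2480 kW/(m^2*K)


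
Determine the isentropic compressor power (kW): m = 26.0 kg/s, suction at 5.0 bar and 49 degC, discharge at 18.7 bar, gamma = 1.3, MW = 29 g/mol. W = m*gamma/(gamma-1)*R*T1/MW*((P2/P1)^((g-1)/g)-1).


Isentropic work: W = m*(gamma/(gamma-1))*(R*T1/MW)*((P2/P1)^((gamma-1)/gamma) - 1)
T1 = 49 + 273.15 = 322.15 K
Pressure ratio = 18.7 / 5.0 = 3.74
Exponent = (1.3 - 1)/1.3 = 0.230769
(P2/P1)^exp - 1 = 3.74^0.230769 - 1 = 0.355817
W = 26.0 * 1.3 / 0.3 * 8.314 * 322.15 / 29 * 0.355817 = 3702

3702 kW


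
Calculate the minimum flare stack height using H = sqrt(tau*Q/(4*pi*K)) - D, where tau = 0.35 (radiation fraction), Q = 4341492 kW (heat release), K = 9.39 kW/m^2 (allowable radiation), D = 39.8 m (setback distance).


tau*Q/(4*pi*K) = 0.35 * 4341492 / (4 * pi * 9.39) = 12877.5
sqrt(12877.5) = 113.479
H = 113.479 - 39.8 = 73.68

73.68 m


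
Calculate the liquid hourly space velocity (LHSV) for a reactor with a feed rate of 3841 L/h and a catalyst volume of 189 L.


LHSV = volumetric feed rate / catalyst volume
= 3841 L/h / 189 L
= 20.32 h^-1

20.32 h^-1


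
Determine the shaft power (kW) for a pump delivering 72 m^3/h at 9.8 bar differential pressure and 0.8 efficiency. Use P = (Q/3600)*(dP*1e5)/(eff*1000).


Q = 72 / 3600 = 0.02 m^3/s
P = 0.02 * (9.8 * 1e5) / 0.8 / 1000 = 24.50

24.50 kW


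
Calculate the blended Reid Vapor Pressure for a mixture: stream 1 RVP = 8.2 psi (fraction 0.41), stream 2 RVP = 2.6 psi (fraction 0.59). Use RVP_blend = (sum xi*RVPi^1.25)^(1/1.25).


Chevron index: RVP_blend = (sum xi*RVPi^1.25)^(1/1.25)
RVP^1.25 terms: 0.41 * 8.2^1.25 + 0.59 * 2.6^1.25 = 7.63711
RVP_blend = 7.63711^(1/1.25) = 5.086

5.086 psi


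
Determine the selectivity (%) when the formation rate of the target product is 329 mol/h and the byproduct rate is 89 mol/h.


Selectivity = desired / (desired + undesired) * 100
Total products = 329 + 89 = 418 mol/h
S = 329 / 418 * 100
= 0.7871 * 100
= 78.71 %

78.71 %


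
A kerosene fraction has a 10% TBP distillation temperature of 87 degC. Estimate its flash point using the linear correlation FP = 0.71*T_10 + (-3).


FP = 0.71 * 87 + (-3) = 58.77

58.77 degC


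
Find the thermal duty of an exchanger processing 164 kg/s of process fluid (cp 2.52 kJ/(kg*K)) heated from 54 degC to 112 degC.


Q = m_dot * cp * delta_T
delta_T = 112 - 54 = 58 K
Q = 164 * 2.52 * 58
= 413.28 * 58
= 23970.24 kW

23970.24 kW


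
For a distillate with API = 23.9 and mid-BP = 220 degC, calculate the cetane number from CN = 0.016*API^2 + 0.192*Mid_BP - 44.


CN = 0.016 * 23.9^2 + 0.192 * 220 - 44
CN = 9.13936 + 42.24 - 44 = 7.37936

7.37936


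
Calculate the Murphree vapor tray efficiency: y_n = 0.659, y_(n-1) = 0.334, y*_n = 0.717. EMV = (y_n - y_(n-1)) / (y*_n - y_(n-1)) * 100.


Murphree vapor efficiency: EMV = (y_n - y_(n-1)) / (y*_n - y_(n-1)) * 100
EMV = (0.659 - 0.334) / (0.717 - 0.334) * 100 = 0.325 / 0.383 * 100 = 84.86

84.86 %


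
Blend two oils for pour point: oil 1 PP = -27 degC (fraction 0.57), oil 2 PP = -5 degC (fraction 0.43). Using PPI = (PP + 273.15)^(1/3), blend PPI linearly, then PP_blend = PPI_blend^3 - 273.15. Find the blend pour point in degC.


PPI_1 = (-27 + 273.15)^(1/3) = 6.2671
PPI_2 = (-5 + 273.15)^(1/3) = 6.448508
PPI_blend = 0.57 * 6.2671 + 0.43 * 6.448508 = 6.345105
PP_blend = 6.345105^3 - 273.15 = 255.4562 - 273.15 = -17.69

-17.69 degC


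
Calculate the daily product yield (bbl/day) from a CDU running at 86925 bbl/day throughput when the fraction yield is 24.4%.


Crude throughput = 86925 bbl/day
Fraction yield = 24.4%
yield = throughput * fraction / 100
yield = 86925 * 24.4 / 100 = 21209.7

21209.7 bbl/day


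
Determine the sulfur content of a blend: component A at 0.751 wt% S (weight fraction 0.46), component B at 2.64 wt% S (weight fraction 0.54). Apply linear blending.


Linear sulfur blending: S_blend = x1*S1 + x2*S2
Contribution 1: 0.46 * 0.751 = 0.34546 wt%
Contribution 2: 0.54 * 2.64 = 1.4256 wt%
S_blend = 0.34546 + 1.4256 = 1.77106

1.77106 wt%


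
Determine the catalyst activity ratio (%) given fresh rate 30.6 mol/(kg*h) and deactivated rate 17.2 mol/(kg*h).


Activity (%) = (rate_used / rate_fresh) * 100
rate_used = 17.2, rate_fresh = 30.6
= (17.2 / 30.6) * 100
= 0.5621 * 100 = 56.21

56.21 %


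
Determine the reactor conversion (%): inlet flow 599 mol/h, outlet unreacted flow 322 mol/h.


X = (F_in - F_out) / F_in * 100
Moles reacted = 599 - 322 = 277
X = 277 / 599 * 100
= 0.4624 * 100
= 46.24 %

46.24 %


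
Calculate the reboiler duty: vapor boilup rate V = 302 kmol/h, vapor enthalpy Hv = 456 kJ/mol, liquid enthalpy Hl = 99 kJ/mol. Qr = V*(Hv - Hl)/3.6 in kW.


Qr = 302 * (456 - 99) / 3.6 = 302 * 357 / 3.6 = 29950

29950 kW


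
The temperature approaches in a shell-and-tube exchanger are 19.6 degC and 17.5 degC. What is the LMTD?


LMTD = (dT1 - dT2) / ln(dT1/dT2)
= (19.6 - 17.5) / ln(19.6 / 17.5) = 2.1 / 0.113329 = 18.53

18.53 degC


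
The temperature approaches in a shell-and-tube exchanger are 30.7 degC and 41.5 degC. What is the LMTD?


LMTD = (dT1 - dT2) / ln(dT1/dT2)
= (30.7 - 41.5) / ln(30.7 / 41.5) = -10.8 / -0.301431 = 35.83

35.83 degC


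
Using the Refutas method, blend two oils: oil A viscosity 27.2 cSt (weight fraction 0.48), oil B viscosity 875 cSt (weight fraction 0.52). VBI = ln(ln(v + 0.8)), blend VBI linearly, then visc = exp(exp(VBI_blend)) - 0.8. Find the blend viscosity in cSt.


Refutas method: VBN_i = 14.534*ln(ln(visc_i + 0.8)) + 10.975, blended linearly by mass fraction; since VBN is linear in VBI_i = ln(ln(visc_i + 0.8)) and the fractions sum to 1, blend VBI directly: visc = exp(exp(VBI_blend)) - 0.8
VBI_1 = ln(ln(27.2 + 0.8)) = 1.20363
VBI_2 = ln(ln(875 + 0.8)) = 1.91326
VBI_blend = 0.48 * 1.20363 + 0.52 * 1.91326 = 1.57264
visc_blend = exp(exp(1.57264)) - 0.8 = 123.1

123.1 cSt


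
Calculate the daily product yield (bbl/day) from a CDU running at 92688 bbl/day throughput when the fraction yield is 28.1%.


Crude throughput = 92688 bbl/day
Fraction yield = 28.1%
yield = throughput * fraction / 100
yield = 92688 * 28.1 / 100 = 26045.328

26045.328 bbl/day


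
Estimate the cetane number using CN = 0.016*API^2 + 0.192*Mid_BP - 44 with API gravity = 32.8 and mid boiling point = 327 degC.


CN = 0.016 * 32.8^2 + 0.192 * 327 - 44
CN = 17.21344 + 62.784 - 44 = 35.99744

35.99744


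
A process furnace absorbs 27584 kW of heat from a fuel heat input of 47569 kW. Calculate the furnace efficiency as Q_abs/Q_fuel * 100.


Furnace efficiency = Q_absorbed / Q_fuel * 100
= 27584 / 47569 * 100 = 57.99

57.99 %


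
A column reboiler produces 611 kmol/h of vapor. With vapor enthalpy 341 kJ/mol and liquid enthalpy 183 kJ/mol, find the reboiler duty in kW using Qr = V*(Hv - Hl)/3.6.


Qr = 611 * (341 - 183) / 3.6 = 611 * 158 / 3.6 = 26820

26820 kW


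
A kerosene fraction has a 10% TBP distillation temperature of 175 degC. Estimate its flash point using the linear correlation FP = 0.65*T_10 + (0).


FP = 0.65 * 175 + (0) = 113.75

113.75 degC


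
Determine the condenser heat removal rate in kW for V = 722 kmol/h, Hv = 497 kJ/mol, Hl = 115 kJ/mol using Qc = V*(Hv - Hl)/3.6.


Qc = 722 * (497 - 115) / 3.6 = 722 * 382 / 3.6 = 76610

76610 kW


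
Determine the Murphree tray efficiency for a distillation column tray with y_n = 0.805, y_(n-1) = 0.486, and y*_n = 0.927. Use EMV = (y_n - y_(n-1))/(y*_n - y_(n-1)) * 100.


Murphree vapor efficiency: EMV = (y_n - y_(n-1)) / (y*_n - y_(n-1)) * 100
EMV = (0.805 - 0.486) / (0.927 - 0.486) * 100 = 0.319 / 0.441 * 100 = 72.34

72.34 %


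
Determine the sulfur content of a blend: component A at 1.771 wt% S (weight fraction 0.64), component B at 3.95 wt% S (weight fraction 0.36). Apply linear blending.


Linear sulfur blending: S_blend = x1*S1 + x2*S2
Contribution 1: 0.64 * 1.771 = 1.13344 wt%
Contribution 2: 0.36 * 3.95 = 1.422 wt%
S_blend = 1.13344 + 1.422 = 2.55544

2.55544 wt%


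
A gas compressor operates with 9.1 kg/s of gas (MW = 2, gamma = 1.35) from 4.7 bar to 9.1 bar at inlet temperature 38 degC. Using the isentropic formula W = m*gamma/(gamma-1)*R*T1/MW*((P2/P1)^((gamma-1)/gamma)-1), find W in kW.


Isentropic work: W = m*(gamma/(gamma-1))*(R*T1/MW)*((P2/P1)^((gamma-1)/gamma) - 1)
T1 = 38 + 273.15 = 311.15 K
Pressure ratio = 9.1 / 4.7 = 1.93617
Exponent = (1.35 - 1)/1.35 = 0.259259
(P2/P1)^exp - 1 = 1.93617^0.259259 - 1 = 0.186841
W = 9.1 * 1.35 / 0.35 * 8.314 * 311.15 / 2 * 0.186841 = 8483

8483 kW


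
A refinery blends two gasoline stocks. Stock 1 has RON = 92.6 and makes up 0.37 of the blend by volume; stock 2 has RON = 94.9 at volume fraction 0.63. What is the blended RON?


Linear blending: RON_blend = sum(vi * RONi)
Contribution 1: 0.37 * 92.6 = 34.262
Contribution 2: 0.63 * 94.9 = 59.787
RON_blend = 34.262 + 59.787 = 94.049

94.049


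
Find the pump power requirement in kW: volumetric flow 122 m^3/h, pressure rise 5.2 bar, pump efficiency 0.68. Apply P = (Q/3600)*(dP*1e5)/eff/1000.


Q = 122 / 3600 = 0.0338889 m^3/s
P = 0.0338889 * (5.2 * 1e5) / 0.68 / 1000 = 25.92

25.92 kW


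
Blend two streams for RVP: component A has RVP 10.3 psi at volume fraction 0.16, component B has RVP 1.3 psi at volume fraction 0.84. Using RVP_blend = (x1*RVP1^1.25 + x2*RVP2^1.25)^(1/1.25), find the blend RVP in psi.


Chevron index: RVP_blend = (sum xi*RVPi^1.25)^(1/1.25)
RVP^1.25 terms: 0.16 * 10.3^1.25 + 0.84 * 1.3^1.25 = 4.11837
RVP_blend = 4.11837^(1/1.25) = 3.103

3.103 psi


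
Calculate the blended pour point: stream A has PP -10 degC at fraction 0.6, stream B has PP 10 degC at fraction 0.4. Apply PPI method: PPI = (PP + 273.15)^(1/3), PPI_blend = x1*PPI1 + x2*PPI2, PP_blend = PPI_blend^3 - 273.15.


PPI_1 = (-10 + 273.15)^(1/3) = 6.408176
PPI_2 = (10 + 273.15)^(1/3) = 6.566574
PPI_blend = 0.6 * 6.408176 + 0.4 * 6.566574 = 6.471535
PP_blend = 6.471535^3 - 273.15 = 271.0328 - 273.15 = -2.12

-2.12 degC


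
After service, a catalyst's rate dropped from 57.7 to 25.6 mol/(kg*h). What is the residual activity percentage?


Activity (%) = (rate_used / rate_fresh) * 100
rate_used = 25.6, rate_fresh = 57.7
= (25.6 / 57.7) * 100
= 0.4437 * 100 = 44.37

44.37 %


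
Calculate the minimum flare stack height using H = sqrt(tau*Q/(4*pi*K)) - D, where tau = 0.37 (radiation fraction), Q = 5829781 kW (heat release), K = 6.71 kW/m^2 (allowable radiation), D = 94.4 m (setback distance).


tau*Q/(4*pi*K) = 0.37 * 5829781 / (4 * pi * 6.71) = 25581.2
sqrt(25581.2) = 159.941
H = 159.941 - 94.4 = 65.54

65.54 m


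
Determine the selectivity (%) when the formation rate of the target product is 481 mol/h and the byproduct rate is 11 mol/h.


Selectivity = desired / (desired + undesired) * 100
Total products = 481 + 11 = 492 mol/h
S = 481 / 492 * 100
= 0.9776 * 100
= 97.76 %

97.76 %


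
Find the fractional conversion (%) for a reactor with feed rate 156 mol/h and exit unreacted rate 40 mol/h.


X = (F_in - F_out) / F_in * 100
Moles reacted = 156 - 40 = 116
X = 116 / 156 * 100
= 0.7436 * 100
= 74.36 %

74.36 %


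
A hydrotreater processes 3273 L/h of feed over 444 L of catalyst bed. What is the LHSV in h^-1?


LHSV = volumetric feed rate / catalyst volume
= 3273 L/h / 444 L
= 7.372 h^-1

7.372 h^-1


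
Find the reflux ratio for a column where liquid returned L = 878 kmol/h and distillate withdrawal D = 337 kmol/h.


Reflux ratio definition: R = L / D (liquid returned / distillate withdrawn)
L = 878 kmol/h, D = 337 kmol/h
R = 878 / 337 = 2.605

2.605


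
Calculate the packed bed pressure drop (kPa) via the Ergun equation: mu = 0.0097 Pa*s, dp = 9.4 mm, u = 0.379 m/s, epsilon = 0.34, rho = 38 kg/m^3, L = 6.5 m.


dp = 9.4 mm = 0.0094 m
Viscous term = 150*0.0097*0.379*(1-0.34)^2 / (0.0094^2*0.34^3) = 69166.8
Inertial term = 1.75*38*0.379^2*(1-0.34) / (0.0094*0.34^3) = 17063.9
dP/L = 69166.8 + 17063.9 = 86230.7 Pa/m
dP = 86230.7 * 6.5 / 1000 = 560.5 kPa

560.5 kPa


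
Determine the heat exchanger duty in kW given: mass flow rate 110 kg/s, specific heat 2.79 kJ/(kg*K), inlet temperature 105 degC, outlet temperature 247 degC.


Q = m_dot * cp * delta_T
delta_T = 247 - 105 = 142 K
Q = 110 * 2.79 * 142
= 306.9 * 142
= 43579.8 kW

43579.8 kW


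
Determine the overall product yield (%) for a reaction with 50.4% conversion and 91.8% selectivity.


Overall yield = conversion (%) * selectivity (%) / 100
Conversion = 50.4%, Selectivity = 91.8%
Y = 50.4 * 91.8 / 100
= 46.2672 %

46.2672 %


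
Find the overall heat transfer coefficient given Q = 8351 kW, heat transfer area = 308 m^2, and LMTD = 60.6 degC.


From Q = U*A*LMTD, U = Q / (A * LMTD)
U = 8351 / (308 * 60.6) = 8351 / 18664.8 = 0.4474

0.4474 kW/(m^2*K)


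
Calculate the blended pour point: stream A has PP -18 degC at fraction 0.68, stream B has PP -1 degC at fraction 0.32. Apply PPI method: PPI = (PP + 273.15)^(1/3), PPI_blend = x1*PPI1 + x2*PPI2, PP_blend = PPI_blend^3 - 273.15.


PPI_1 = (-18 + 273.15)^(1/3) = 6.342569
PPI_2 = (-1 + 273.15)^(1/3) = 6.480414
PPI_blend = 0.68 * 6.342569 + 0.32 * 6.480414 = 6.386679
PP_blend = 6.386679^3 - 273.15 = 260.5105 - 273.15 = -12.64

-12.64 degC


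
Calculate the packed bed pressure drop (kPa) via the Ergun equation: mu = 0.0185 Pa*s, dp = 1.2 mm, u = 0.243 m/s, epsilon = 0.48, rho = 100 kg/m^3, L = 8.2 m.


dp = 1.2 mm = 0.0012 m
Viscous term = 150*0.0185*0.243*(1-0.48)^2 / (0.0012^2*0.48^3) = 1144960
Inertial term = 1.75*100*0.243^2*(1-0.48) / (0.0012*0.48^3) = 40490.1
dP/L = 1144960 + 40490.1 = 1185450 Pa/m
dP = 1185450 * 8.2 / 1000 = 9721 kPa

9721 kPa


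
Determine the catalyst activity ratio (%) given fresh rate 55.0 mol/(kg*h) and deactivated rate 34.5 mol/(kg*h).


Activity (%) = (rate_used / rate_fresh) * 100
rate_used = 34.5, rate_fresh = 55.0
= (34.5 / 55.0) * 100
= 0.6273 * 100 = 62.73

62.73 %


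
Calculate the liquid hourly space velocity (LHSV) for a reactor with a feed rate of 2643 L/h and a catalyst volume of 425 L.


LHSV = volumetric feed rate / catalyst volume
= 2643 L/h / 425 L
= 6.219 h^-1

6.219 h^-1


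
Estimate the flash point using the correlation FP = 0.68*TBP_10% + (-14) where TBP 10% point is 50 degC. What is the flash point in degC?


FP = 0.68 * 50 + (-14) = 20

20 degC


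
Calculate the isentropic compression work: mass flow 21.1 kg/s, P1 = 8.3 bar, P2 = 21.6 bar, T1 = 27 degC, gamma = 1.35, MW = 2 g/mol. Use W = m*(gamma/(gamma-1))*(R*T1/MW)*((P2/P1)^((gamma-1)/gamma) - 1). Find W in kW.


Isentropic work: W = m*(gamma/(gamma-1))*(R*T1/MW)*((P2/P1)^((gamma-1)/gamma) - 1)
T1 = 27 + 273.15 = 300.15 K
Pressure ratio = 21.6 / 8.3 = 2.60241
Exponent = (1.35 - 1)/1.35 = 0.259259
(P2/P1)^exp - 1 = 2.60241^0.259259 - 1 = 0.281415
W = 21.1 * 1.35 / 0.35 * 8.314 * 300.15 / 2 * 0.281415 = 28580

28580 kW


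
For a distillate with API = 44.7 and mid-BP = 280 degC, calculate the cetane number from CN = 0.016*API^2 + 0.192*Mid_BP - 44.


CN = 0.016 * 44.7^2 + 0.192 * 280 - 44
CN = 31.96944 + 53.76 - 44 = 41.72944

41.72944


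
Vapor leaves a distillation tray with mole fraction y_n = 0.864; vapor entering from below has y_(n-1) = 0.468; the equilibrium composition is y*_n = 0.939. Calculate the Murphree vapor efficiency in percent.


Murphree vapor efficiency: EMV = (y_n - y_(n-1)) / (y*_n - y_(n-1)) * 100
EMV = (0.864 - 0.468) / (0.939 - 0.468) * 100 = 0.396 / 0.471 * 100 = 84.08

84.08 %
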